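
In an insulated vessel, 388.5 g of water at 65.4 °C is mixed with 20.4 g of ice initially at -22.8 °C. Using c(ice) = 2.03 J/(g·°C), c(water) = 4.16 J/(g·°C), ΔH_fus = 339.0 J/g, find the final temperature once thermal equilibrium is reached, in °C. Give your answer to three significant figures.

Heat to bring ice to 0 °C and melt it: q₁ = 20.4×2.03×22.8 + 20.4×339.0 = 7859.8 J
Heat the water can supply cooling to 0 °C: 388.5×4.16×65.4 = 105697 J > q₁, so all ice melts.
Energy balance: 388.5×4.16×(65.4 − T) = 7859.8 + 20.4×4.16×(T − 0)
1616.16(65.4 − T) = 7859.8 + 84.864 T
105697 − 7859.8 = 1701.024 T
T = 97837.2 / 1701.024 = 57.52 °C

T_f = 57.5 °C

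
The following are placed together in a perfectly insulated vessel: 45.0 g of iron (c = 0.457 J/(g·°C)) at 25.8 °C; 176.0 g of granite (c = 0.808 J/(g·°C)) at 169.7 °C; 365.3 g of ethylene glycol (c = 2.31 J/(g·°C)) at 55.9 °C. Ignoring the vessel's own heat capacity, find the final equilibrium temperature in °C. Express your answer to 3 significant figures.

T_f = 71.4 °C

Σ mᵢcᵢ(T − Tᵢ) = 0  ⇒  T = Σ mᵢcᵢTᵢ / Σ mᵢcᵢ
Σ mᵢcᵢ = 45.0×0.457 + 176.0×0.808 + 365.3×2.31 = 1006.616
Σ mᵢcᵢTᵢ = 20.565×25.8 + 142.208×169.7 + 843.843×55.9 = 71834
T = 71834 / 1006.616 = 71.36 °C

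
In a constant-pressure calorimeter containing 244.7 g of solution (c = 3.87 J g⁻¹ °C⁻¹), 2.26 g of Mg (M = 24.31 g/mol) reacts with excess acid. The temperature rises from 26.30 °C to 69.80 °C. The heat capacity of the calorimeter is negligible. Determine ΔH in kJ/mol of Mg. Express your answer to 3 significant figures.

|ΔT| = |69.80 − 26.30| = 43.50 °C
|q_surr| = (244.7 × 3.87) × 43.50 = 946.989 × 43.50 = 41190 J
n(Mg) = 2.26 / 24.31 = 0.09297 mol
Temperature rose, so q_rxn = −|q_surr| = -41.19 kJ
ΔH = q_rxn / n = -443.0 kJ/mol

ΔH = -443 kJ/mol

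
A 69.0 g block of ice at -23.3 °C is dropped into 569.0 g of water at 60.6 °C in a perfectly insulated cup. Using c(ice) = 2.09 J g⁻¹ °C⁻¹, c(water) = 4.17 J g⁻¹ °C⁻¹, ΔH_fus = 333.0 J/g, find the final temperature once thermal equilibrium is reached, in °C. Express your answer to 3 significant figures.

T_f = 44.1 °C

Heat to bring ice to 0 °C and melt it: q₁ = 69.0×2.09×23.3 + 69.0×333.0 = 26337 J
Heat the water can supply cooling to 0 °C: 569.0×4.17×60.6 = 143787 J > q₁, so all ice melts.
Energy balance: 569.0×4.17×(60.6 − T) = 26337 + 69.0×4.17×(T − 0)
2372.73(60.6 − T) = 26337 + 287.73 T
143787 − 26337 = 2660.46 T
T = 117450 / 2660.46 = 44.147 °C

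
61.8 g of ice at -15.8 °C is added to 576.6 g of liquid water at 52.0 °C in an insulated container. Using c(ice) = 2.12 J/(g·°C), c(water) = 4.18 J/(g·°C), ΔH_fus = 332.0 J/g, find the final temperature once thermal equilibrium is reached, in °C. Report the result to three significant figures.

Heat to bring ice to 0 °C and melt it: q₁ = 61.8×2.12×15.8 + 61.8×332.0 = 22588 J
Heat the water can supply cooling to 0 °C: 576.6×4.18×52.0 = 125330 J > q₁, so all ice melts.
Energy balance: 576.6×4.18×(52.0 − T) = 22588 + 61.8×4.18×(T − 0)
2410.188(52.0 − T) = 22588 + 258.324 T
125330 − 22588 = 2668.512 T
T = 102742 / 2668.512 = 38.50 °C

T_f = 38.5 °C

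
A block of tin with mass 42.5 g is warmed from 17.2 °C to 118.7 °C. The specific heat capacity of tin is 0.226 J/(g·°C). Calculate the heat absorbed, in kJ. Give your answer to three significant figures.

q = 0.975 kJ

q = m c ΔT = 42.5 × 0.226 × (118.7 − 17.2)
q = 42.5 × 0.226 × 101.5 = 974.9 J = 0.975 kJ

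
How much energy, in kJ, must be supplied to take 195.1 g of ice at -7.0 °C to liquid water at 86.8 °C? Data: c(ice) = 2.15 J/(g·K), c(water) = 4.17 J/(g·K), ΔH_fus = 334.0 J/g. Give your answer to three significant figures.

q = 139 kJ

q1 (heat ice -7.0→0.0 °C): 195.1 × 2.15 × 7.0 = 2936 J
q2 (melt at 0 °C): 195.1 × 334.0 = 65163 J
q3 (heat water 0.0→86.8 °C): 195.1 × 4.17 × 86.8 = 70618 J
Total: 2936 + 65163 + 70618 = 138717 J = 139 kJ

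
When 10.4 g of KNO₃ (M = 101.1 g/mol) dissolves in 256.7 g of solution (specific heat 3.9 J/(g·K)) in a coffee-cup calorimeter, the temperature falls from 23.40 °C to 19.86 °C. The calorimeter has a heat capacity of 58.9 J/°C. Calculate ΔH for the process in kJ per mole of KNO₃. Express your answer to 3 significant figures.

|ΔT| = |19.86 − 23.40| = 3.54 °C
|q_surr| = (256.7 × 3.9 + 58.9) × 3.54 = 1060.03 × 3.54 = 3753 J
n(KNO₃) = 10.4 / 101.1 = 0.1029 mol
Temperature fell, so q_rxn = +|q_surr| = 3.753 kJ
ΔH = q_rxn / n = 36.47 kJ/mol

ΔH = 36.5 kJ/mol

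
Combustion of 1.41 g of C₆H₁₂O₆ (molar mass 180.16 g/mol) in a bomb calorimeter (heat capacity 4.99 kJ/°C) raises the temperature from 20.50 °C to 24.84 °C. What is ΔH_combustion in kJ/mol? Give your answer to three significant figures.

ΔT = 24.84 − 20.50 = 4.34 °C
q_cal = C_cal × ΔT = 4.99 × 4.34 = 21.6566 kJ
n = 1.41 / 180.16 = 0.007826 mol
q_rxn = −q_cal = -21.6566 kJ
ΔH = -21.6566 / 0.007826 = -2767 kJ/mol

ΔH = -2770 kJ/mol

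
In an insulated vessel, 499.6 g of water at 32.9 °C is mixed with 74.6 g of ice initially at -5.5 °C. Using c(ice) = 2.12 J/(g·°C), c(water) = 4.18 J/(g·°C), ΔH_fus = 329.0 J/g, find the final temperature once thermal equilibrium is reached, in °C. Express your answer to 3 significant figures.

T_f = 18.0 °C

Heat to bring ice to 0 °C and melt it: q₁ = 74.6×2.12×5.5 + 74.6×329.0 = 25413 J
Heat the water can supply cooling to 0 °C: 499.6×4.18×32.9 = 68706.0 J > q₁, so all ice melts.
Energy balance: 499.6×4.18×(32.9 − T) = 25413 + 74.6×4.18×(T − 0)
2088.328(32.9 − T) = 25413 + 311.828 T
68706.0 − 25413 = 2400.156 T
T = 43293.0 / 2400.156 = 18.04 °C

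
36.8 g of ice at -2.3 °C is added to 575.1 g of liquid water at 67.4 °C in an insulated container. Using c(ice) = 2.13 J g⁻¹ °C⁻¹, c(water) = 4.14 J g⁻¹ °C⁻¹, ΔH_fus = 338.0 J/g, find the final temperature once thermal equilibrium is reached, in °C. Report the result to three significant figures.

T_f = 58.4 °C

Heat to bring ice to 0 °C and melt it: q₁ = 36.8×2.13×2.3 + 36.8×338.0 = 12619 J
Heat the water can supply cooling to 0 °C: 575.1×4.14×67.4 = 160474 J > q₁, so all ice melts.
Energy balance: 575.1×4.14×(67.4 − T) = 12619 + 36.8×4.14×(T − 0)
2380.914(67.4 − T) = 12619 + 152.352 T
160474 − 12619 = 2533.266 T
T = 147855 / 2533.266 = 58.37 °C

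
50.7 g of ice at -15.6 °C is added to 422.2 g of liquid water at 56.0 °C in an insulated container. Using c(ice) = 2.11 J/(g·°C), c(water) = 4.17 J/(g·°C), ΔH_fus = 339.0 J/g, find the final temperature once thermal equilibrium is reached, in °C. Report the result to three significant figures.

Heat to bring ice to 0 °C and melt it: q₁ = 50.7×2.11×15.6 + 50.7×339.0 = 18856 J
Heat the water can supply cooling to 0 °C: 422.2×4.17×56.0 = 98592.1 J > q₁, so all ice melts.
Energy balance: 422.2×4.17×(56.0 − T) = 18856 + 50.7×4.17×(T − 0)
1760.574(56.0 − T) = 18856 + 211.419 T
98592.1 − 18856 = 1971.993 T
T = 79736.1 / 1971.993 = 40.43 °C

T_f = 40.4 °C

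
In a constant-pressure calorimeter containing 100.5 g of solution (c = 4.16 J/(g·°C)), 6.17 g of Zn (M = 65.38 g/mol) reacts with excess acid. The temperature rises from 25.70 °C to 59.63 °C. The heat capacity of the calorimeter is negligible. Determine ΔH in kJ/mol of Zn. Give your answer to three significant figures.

ΔH = -150 kJ/mol

|ΔT| = |59.63 − 25.70| = 33.93 °C
|q_surr| = (100.5 × 4.16) × 33.93 = 418.08 × 33.93 = 14190 J
n(Zn) = 6.17 / 65.38 = 0.09437 mol
Temperature rose, so q_rxn = −|q_surr| = -14.19 kJ
ΔH = q_rxn / n = -150.4 kJ/mol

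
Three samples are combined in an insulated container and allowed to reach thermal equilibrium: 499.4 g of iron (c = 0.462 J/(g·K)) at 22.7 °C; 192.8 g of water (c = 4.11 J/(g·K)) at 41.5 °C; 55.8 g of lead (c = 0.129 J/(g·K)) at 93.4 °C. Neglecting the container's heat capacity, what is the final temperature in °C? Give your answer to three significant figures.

T_f = 37.7 °C

Σ mᵢcᵢ(T − Tᵢ) = 0  ⇒  T = Σ mᵢcᵢTᵢ / Σ mᵢcᵢ
Σ mᵢcᵢ = 499.4×0.462 + 192.8×4.11 + 55.8×0.129 = 1030.3290
Σ mᵢcᵢTᵢ = 230.7228×22.7 + 792.408×41.5 + 7.1982×93.4 = 38795
T = 38795 / 1030.3290 = 37.65 °C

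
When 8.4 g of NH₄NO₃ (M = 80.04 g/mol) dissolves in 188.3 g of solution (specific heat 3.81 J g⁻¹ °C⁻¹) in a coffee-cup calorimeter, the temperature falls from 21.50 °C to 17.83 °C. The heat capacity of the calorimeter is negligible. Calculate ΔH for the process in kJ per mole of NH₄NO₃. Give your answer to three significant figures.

ΔH = 25.1 kJ/mol

|ΔT| = |17.83 − 21.50| = 3.67 °C
|q_surr| = (188.3 × 3.81) × 3.67 = 717.423 × 3.67 = 2633 J
n(NH₄NO₃) = 8.4 / 80.04 = 0.1049 mol
Temperature fell, so q_rxn = +|q_surr| = 2.633 kJ
ΔH = q_rxn / n = 25.10 kJ/mol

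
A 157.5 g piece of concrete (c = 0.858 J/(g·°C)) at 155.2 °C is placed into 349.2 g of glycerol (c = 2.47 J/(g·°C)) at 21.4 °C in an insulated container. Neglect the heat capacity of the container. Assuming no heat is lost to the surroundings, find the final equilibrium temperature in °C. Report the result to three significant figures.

T_f = 39.5 °C

Heat lost by concrete = heat gained by glycerol.
(157.5)(0.858)(155.2 − T) = (349.2)(2.47)(T − 21.4)
135.135 (155.2 − T) = 862.524 (T − 21.4)
20973 − 135.135 T = 862.524 T − 18458
39431 = 997.659 T
T = 39.52 °C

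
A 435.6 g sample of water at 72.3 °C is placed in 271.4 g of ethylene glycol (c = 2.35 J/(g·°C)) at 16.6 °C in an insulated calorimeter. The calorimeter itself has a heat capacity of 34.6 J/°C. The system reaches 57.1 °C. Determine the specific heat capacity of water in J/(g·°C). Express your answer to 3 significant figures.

q_gained = (271.4 × 2.35 + 34.6) × (57.1 − 16.6) = 27230 J
q_lost = 435.6 × c × (72.3 − 57.1) = 6621.12 c
Set equal: c = 27230 / 6621.12 = 4.11 J/(g·°C)

c = 4.11 J/(g·°C)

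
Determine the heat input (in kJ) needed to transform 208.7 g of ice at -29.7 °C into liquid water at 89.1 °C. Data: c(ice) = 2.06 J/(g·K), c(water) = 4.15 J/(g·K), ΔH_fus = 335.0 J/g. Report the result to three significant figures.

q = 160 kJ

q1 (heat ice -29.7→0.0 °C): 208.7 × 2.06 × 29.7 = 12769 J
q2 (melt at 0 °C): 208.7 × 335.0 = 69915 J
q3 (heat water 0.0→89.1 °C): 208.7 × 4.15 × 89.1 = 77170 J
Total: 12769 + 69915 + 77170 = 159854 J = 160 kJ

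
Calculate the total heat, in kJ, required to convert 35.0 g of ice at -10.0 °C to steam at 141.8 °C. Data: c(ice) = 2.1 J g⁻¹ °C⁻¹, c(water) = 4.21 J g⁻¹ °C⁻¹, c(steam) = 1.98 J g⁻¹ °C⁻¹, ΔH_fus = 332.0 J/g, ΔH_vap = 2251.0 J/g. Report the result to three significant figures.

q1 (heat ice -10.0→0.0 °C): 35.0 × 2.1 × 10.0 = 735 J
q2 (melt at 0 °C): 35.0 × 332.0 = 11620 J
q3 (heat water 0.0→100.0 °C): 35.0 × 4.21 × 100.0 = 14735 J
q4 (vaporize at 100 °C): 35.0 × 2251.0 = 78785 J
q5 (heat steam 100.0→141.8 °C): 35.0 × 1.98 × 41.8 = 2897 J
Total: 735 + 11620 + 14735 + 78785 + 2897 = 108772 J = 109 kJ

q = 109 kJ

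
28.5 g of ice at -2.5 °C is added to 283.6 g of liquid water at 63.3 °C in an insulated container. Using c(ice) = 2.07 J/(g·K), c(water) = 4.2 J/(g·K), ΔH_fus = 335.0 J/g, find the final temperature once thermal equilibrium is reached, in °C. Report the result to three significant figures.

T_f = 50.1 °C

Heat to bring ice to 0 °C and melt it: q₁ = 28.5×2.07×2.5 + 28.5×335.0 = 9695.0 J
Heat the water can supply cooling to 0 °C: 283.6×4.2×63.3 = 75397.9 J > q₁, so all ice melts.
Energy balance: 283.6×4.2×(63.3 − T) = 9695.0 + 28.5×4.2×(T − 0)
1191.12(63.3 − T) = 9695.0 + 119.7 T
75397.9 − 9695.0 = 1310.82 T
T = 65702.9 / 1310.82 = 50.12 °C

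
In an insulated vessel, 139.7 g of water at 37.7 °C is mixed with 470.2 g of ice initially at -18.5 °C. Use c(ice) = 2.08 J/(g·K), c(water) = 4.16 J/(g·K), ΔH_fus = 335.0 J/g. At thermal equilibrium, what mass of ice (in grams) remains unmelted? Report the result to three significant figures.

m_ice remaining = 459 g

Heat to warm all ice to 0 °C: 470.2×2.08×18.5 = 18093 J
Heat released by water cooling to 0 °C: 139.7×4.16×37.7 = 21909 J
21909 J < 18093 + 470.2×335.0 = 175610 J, so not all ice melts; final T = 0 °C.
Heat left for melting: 21909 − 18093 = 3816 J
Mass melted = 3816 / 335.0 = 11.39 g
Ice remaining = 470.2 − 11.39 = 458.81 g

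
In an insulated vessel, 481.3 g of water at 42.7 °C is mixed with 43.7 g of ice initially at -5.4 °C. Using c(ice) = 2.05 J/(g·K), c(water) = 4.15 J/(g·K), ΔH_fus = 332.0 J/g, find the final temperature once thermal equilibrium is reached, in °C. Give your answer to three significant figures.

Heat to bring ice to 0 °C and melt it: q₁ = 43.7×2.05×5.4 + 43.7×332.0 = 14992 J
Heat the water can supply cooling to 0 °C: 481.3×4.15×42.7 = 85288.8 J > q₁, so all ice melts.
Energy balance: 481.3×4.15×(42.7 − T) = 14992 + 43.7×4.15×(T − 0)
1997.395(42.7 − T) = 14992 + 181.355 T
85288.8 − 14992 = 2178.750 T
T = 70296.8 / 2178.750 = 32.26 °C

T_f = 32.3 °C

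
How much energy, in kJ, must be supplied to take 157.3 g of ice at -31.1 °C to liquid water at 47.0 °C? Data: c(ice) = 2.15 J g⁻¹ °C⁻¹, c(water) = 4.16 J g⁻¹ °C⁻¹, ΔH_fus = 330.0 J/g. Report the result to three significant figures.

q1 (heat ice -31.1→0.0 °C): 157.3 × 2.15 × 31.1 = 10518 J
q2 (melt at 0 °C): 157.3 × 330.0 = 51909 J
q3 (heat water 0.0→47.0 °C): 157.3 × 4.16 × 47.0 = 30755 J
Total: 10518 + 51909 + 30755 = 93182 J = 93.2 kJ

q = 93.2 kJ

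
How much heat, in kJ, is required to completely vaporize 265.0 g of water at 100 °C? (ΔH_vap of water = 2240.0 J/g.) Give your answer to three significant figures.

q = m × ΔH_vap = 265.0 × 2240.0 = 593600 J = 594 kJ

q = 594 kJ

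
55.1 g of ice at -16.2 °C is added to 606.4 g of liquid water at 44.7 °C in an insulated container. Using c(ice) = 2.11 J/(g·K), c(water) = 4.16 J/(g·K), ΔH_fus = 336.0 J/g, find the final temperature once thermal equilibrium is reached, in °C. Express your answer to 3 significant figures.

T_f = 33.6 °C

Heat to bring ice to 0 °C and melt it: q₁ = 55.1×2.11×16.2 + 55.1×336.0 = 20397 J
Heat the water can supply cooling to 0 °C: 606.4×4.16×44.7 = 112761 J > q₁, so all ice melts.
Energy balance: 606.4×4.16×(44.7 − T) = 20397 + 55.1×4.16×(T − 0)
2522.624(44.7 − T) = 20397 + 229.216 T
112761 − 20397 = 2751.840 T
T = 92364 / 2751.840 = 33.56 °C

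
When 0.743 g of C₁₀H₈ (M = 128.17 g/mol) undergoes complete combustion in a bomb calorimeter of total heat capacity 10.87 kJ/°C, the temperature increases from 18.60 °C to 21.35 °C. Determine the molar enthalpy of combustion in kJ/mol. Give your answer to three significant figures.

ΔT = 21.35 − 18.60 = 2.75 °C
q_cal = C_cal × ΔT = 10.87 × 2.75 = 29.8925 kJ
n = 0.743 / 128.17 = 0.005797 mol
q_rxn = −q_cal = -29.8925 kJ
ΔH = -29.8925 / 0.005797 = -5157 kJ/mol

ΔH = -5160 kJ/mol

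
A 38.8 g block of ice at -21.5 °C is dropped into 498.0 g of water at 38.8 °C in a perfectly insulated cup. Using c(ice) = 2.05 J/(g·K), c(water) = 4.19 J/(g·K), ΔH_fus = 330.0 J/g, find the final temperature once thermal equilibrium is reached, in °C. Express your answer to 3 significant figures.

Heat to bring ice to 0 °C and melt it: q₁ = 38.8×2.05×21.5 + 38.8×330.0 = 14514 J
Heat the water can supply cooling to 0 °C: 498.0×4.19×38.8 = 80960.9 J > q₁, so all ice melts.
Energy balance: 498.0×4.19×(38.8 − T) = 14514 + 38.8×4.19×(T − 0)
2086.62(38.8 − T) = 14514 + 162.572 T
80960.9 − 14514 = 2249.192 T
T = 66446.9 / 2249.192 = 29.54 °C

T_f = 29.5 °C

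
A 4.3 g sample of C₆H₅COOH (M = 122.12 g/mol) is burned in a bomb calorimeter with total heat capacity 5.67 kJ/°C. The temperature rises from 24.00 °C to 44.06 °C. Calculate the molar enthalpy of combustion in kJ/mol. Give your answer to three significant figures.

ΔH = -3230 kJ/mol

ΔT = 44.06 − 24.00 = 20.06 °C
q_cal = C_cal × ΔT = 5.67 × 20.06 = 113.7402 kJ
n = 4.3 / 122.12 = 0.03521 mol
q_rxn = −q_cal = -113.7402 kJ
ΔH = -113.7402 / 0.03521 = -3230 kJ/mol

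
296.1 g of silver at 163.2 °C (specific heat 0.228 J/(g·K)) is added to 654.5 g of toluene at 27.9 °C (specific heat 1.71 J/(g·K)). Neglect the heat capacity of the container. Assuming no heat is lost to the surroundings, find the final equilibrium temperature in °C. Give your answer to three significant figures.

T_f = 35.6 °C

Heat lost by silver = heat gained by toluene.
(296.1)(0.228)(163.2 − T) = (654.5)(1.71)(T − 27.9)
67.5108 (163.2 − T) = 1119.195 (T − 27.9)
11018 − 67.5108 T = 1119.195 T − 31226
42244 = 1186.7058 T
T = 35.60 °C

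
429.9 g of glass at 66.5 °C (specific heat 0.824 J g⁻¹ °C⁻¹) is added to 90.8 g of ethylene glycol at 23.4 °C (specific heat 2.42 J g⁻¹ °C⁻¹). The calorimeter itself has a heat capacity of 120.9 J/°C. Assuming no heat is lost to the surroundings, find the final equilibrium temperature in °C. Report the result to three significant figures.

Heat lost by glass = heat gained by ethylene glycol + calorimeter.
(429.9)(0.824)(66.5 − T) = [(90.8)(2.42) + 120.9](T − 23.4)
354.2376 (66.5 − T) = 340.636 (T − 23.4)
23557 − 354.2376 T = 340.636 T − 7970.9
31527.9 = 694.8736 T
T = 45.37 °C

T_f = 45.4 °C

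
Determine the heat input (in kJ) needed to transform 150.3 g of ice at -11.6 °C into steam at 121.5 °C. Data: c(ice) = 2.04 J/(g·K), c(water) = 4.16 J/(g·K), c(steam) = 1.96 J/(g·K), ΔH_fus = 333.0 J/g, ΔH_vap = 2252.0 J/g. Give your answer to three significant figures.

q = 461 kJ

q1 (heat ice -11.6→0.0 °C): 150.3 × 2.04 × 11.6 = 3557 J
q2 (melt at 0 °C): 150.3 × 333.0 = 50050 J
q3 (heat water 0.0→100.0 °C): 150.3 × 4.16 × 100.0 = 62525 J
q4 (vaporize at 100 °C): 150.3 × 2252.0 = 338476 J
q5 (heat steam 100.0→121.5 °C): 150.3 × 1.96 × 21.5 = 6334 J
Total: 3557 + 50050 + 62525 + 338476 + 6334 = 460942 J = 461 kJ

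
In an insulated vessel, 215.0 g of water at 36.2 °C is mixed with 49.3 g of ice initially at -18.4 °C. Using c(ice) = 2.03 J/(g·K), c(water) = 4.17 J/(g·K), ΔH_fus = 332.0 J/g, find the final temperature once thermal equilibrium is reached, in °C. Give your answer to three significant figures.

T_f = 12.9 °C

Heat to bring ice to 0 °C and melt it: q₁ = 49.3×2.03×18.4 + 49.3×332.0 = 18209 J
Heat the water can supply cooling to 0 °C: 215.0×4.17×36.2 = 32455.1 J > q₁, so all ice melts.
Energy balance: 215.0×4.17×(36.2 − T) = 18209 + 49.3×4.17×(T − 0)
896.55(36.2 − T) = 18209 + 205.581 T
32455.1 − 18209 = 1102.131 T
T = 14246.1 / 1102.131 = 12.93 °C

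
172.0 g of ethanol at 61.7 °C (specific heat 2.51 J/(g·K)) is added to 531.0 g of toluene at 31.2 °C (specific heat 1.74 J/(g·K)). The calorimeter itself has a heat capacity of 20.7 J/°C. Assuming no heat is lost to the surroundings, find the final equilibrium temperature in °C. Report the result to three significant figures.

T_f = 40.8 °C

Heat lost by ethanol = heat gained by toluene + calorimeter.
(172.0)(2.51)(61.7 − T) = [(531.0)(1.74) + 20.7](T − 31.2)
431.72 (61.7 − T) = 944.64 (T − 31.2)
26637 − 431.72 T = 944.64 T − 29473
56110 = 1376.36 T
T = 40.77 °C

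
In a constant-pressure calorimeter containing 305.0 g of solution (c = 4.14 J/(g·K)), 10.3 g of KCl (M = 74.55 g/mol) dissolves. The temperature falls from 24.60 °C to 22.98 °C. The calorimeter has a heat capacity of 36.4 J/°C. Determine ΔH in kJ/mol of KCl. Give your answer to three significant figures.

ΔH = 15.2 kJ/mol

|ΔT| = |22.98 − 24.60| = 1.62 °C
|q_surr| = (305.0 × 4.14 + 36.4) × 1.62 = 1299.1 × 1.62 = 2105 J
n(KCl) = 10.3 / 74.55 = 0.1382 mol
Temperature fell, so q_rxn = +|q_surr| = 2.105 kJ
ΔH = q_rxn / n = 15.23 kJ/mol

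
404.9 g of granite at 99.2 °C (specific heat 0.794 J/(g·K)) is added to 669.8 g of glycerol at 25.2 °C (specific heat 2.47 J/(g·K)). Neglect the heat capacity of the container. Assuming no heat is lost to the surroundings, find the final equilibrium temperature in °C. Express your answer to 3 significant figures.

Heat lost by granite = heat gained by glycerol.
(404.9)(0.794)(99.2 − T) = (669.8)(2.47)(T − 25.2)
321.4906 (99.2 − T) = 1654.406 (T − 25.2)
31892 − 321.4906 T = 1654.406 T − 41691
73583 = 1975.8966 T
T = 37.24 °C

T_f = 37.2 °C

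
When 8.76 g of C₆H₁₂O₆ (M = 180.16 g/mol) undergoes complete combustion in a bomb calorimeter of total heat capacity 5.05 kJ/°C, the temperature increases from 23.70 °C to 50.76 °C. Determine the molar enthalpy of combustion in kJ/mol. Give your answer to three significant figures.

ΔT = 50.76 − 23.70 = 27.06 °C
q_cal = C_cal × ΔT = 5.05 × 27.06 = 136.653 kJ
n = 8.76 / 180.16 = 0.04862 mol
q_rxn = −q_cal = -136.653 kJ
ΔH = -136.653 / 0.04862 = -2811 kJ/mol

ΔH = -2810 kJ/mol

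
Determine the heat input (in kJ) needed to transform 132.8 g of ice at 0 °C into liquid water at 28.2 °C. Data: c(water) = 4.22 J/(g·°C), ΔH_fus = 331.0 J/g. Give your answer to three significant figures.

q = 59.8 kJ

q1 (melt at 0 °C): 132.8 × 331.0 = 43957 J
q2 (heat water 0.0→28.2 °C): 132.8 × 4.22 × 28.2 = 15804 J
Total: 43957 + 15804 = 59761 J = 59.8 kJ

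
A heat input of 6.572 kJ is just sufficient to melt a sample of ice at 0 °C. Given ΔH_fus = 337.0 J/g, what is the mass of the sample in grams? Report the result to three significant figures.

m = q / ΔH_fus = 6572 J / 337.0 J/g = 19.5 g

m = 19.5 g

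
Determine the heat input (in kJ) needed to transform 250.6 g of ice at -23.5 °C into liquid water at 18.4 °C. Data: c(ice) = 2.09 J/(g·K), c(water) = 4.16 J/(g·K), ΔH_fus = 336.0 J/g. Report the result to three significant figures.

q = 116 kJ

q1 (heat ice -23.5→0.0 °C): 250.6 × 2.09 × 23.5 = 12308 J
q2 (melt at 0 °C): 250.6 × 336.0 = 84202 J
q3 (heat water 0.0→18.4 °C): 250.6 × 4.16 × 18.4 = 19182 J
Total: 12308 + 84202 + 19182 = 115692 J = 116 kJ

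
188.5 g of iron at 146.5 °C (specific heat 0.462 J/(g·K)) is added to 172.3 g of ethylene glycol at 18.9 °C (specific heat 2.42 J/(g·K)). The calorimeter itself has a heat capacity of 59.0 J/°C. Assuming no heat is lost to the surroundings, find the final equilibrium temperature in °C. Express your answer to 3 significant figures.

Heat lost by iron = heat gained by ethylene glycol + calorimeter.
(188.5)(0.462)(146.5 − T) = [(172.3)(2.42) + 59.0](T − 18.9)
87.087 (146.5 − T) = 475.966 (T − 18.9)
12758 − 87.087 T = 475.966 T − 8995.8
21753.8 = 563.053 T
T = 38.64 °C

T_f = 38.6 °C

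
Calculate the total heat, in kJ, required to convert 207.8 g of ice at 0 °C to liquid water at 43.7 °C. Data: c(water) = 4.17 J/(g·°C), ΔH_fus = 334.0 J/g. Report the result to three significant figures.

q = 107 kJ

q1 (melt at 0 °C): 207.8 × 334.0 = 69405 J
q2 (heat water 0.0→43.7 °C): 207.8 × 4.17 × 43.7 = 37867 J
Total: 69405 + 37867 = 107272 J = 107 kJ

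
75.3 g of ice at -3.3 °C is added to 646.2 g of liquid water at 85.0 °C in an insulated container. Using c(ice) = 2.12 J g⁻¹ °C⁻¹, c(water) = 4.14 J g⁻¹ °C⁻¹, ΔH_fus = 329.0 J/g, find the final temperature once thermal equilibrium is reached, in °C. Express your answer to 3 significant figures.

Heat to bring ice to 0 °C and melt it: q₁ = 75.3×2.12×3.3 + 75.3×329.0 = 25300 J
Heat the water can supply cooling to 0 °C: 646.2×4.14×85.0 = 227398 J > q₁, so all ice melts.
Energy balance: 646.2×4.14×(85.0 − T) = 25300 + 75.3×4.14×(T − 0)
2675.268(85.0 − T) = 25300 + 311.742 T
227398 − 25300 = 2987.010 T
T = 202098 / 2987.010 = 67.66 °C

T_f = 67.7 °C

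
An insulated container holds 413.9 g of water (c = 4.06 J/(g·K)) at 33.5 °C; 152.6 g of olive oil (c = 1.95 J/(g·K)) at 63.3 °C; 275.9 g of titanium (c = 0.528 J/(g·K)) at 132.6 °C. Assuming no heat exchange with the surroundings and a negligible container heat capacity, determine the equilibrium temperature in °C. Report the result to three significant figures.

Σ mᵢcᵢ(T − Tᵢ) = 0  ⇒  T = Σ mᵢcᵢTᵢ / Σ mᵢcᵢ
Σ mᵢcᵢ = 413.9×4.06 + 152.6×1.95 + 275.9×0.528 = 2123.6792
Σ mᵢcᵢTᵢ = 1680.434×33.5 + 297.57×63.3 + 145.6752×132.6 = 94447
T = 94447 / 2123.6792 = 44.47 °C

T_f = 44.5 °C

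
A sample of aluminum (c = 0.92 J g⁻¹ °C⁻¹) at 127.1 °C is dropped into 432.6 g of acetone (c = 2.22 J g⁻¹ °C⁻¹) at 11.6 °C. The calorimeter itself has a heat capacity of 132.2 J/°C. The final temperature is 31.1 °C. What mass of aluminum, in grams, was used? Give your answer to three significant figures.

m = 241 g

q_gained = (432.6 × 2.22 + 132.2) × (31.1 − 11.6) = 21310 J
q_lost = m × 0.92 × (127.1 − 31.1) = 88.32 m
m = 21310 / 88.32 = 241 g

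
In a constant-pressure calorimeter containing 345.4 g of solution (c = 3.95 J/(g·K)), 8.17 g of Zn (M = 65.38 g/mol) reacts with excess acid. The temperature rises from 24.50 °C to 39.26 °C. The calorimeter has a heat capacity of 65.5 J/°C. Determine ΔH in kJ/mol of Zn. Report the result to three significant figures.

ΔH = -169 kJ/mol

|ΔT| = |39.26 − 24.50| = 14.76 °C
|q_surr| = (345.4 × 3.95 + 65.5) × 14.76 = 1429.83 × 14.76 = 21100 J
n(Zn) = 8.17 / 65.38 = 0.1250 mol
Temperature rose, so q_rxn = −|q_surr| = -21.10 kJ
ΔH = q_rxn / n = -168.8 kJ/mol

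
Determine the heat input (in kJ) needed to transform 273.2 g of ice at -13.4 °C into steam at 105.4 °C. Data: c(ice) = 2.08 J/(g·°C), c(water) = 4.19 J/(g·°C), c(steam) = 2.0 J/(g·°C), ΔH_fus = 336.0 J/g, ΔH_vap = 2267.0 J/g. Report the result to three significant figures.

q = 836 kJ

q1 (heat ice -13.4→0.0 °C): 273.2 × 2.08 × 13.4 = 7615 J
q2 (melt at 0 °C): 273.2 × 336.0 = 91795 J
q3 (heat water 0.0→100.0 °C): 273.2 × 4.19 × 100.0 = 114471 J
q4 (vaporize at 100 °C): 273.2 × 2267.0 = 619344 J
q5 (heat steam 100.0→105.4 °C): 273.2 × 2.0 × 5.4 = 2951 J
Total: 7615 + 91795 + 114471 + 619344 + 2951 = 836176 J = 836 kJ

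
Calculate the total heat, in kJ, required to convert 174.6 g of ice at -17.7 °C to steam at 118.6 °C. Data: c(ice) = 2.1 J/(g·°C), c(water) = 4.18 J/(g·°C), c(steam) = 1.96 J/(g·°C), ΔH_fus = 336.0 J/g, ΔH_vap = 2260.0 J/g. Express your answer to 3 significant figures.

q1 (heat ice -17.7→0.0 °C): 174.6 × 2.1 × 17.7 = 6490 J
q2 (melt at 0 °C): 174.6 × 336.0 = 58666 J
q3 (heat water 0.0→100.0 °C): 174.6 × 4.18 × 100.0 = 72983 J
q4 (vaporize at 100 °C): 174.6 × 2260.0 = 394596 J
q5 (heat steam 100.0→118.6 °C): 174.6 × 1.96 × 18.6 = 6365 J
Total: 6490 + 58666 + 72983 + 394596 + 6365 = 539100 J = 539 kJ

q = 539 kJ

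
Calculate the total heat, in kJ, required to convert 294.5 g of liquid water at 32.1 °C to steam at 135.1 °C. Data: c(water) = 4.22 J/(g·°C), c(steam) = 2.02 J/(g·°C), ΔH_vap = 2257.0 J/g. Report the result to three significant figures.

q = 770 kJ

q1 (heat water 32.1→100.0 °C): 294.5 × 4.22 × 67.9 = 84385 J
q2 (vaporize at 100 °C): 294.5 × 2257.0 = 664687 J
q3 (heat steam 100.0→135.1 °C): 294.5 × 2.02 × 35.1 = 20881 J
Total: 84385 + 664687 + 20881 = 769953 J = 770 kJ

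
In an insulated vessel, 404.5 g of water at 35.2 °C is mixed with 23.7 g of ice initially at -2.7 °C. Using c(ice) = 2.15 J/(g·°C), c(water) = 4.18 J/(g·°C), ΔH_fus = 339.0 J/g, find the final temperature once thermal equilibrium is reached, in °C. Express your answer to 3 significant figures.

Heat to bring ice to 0 °C and melt it: q₁ = 23.7×2.15×2.7 + 23.7×339.0 = 8171.9 J
Heat the water can supply cooling to 0 °C: 404.5×4.18×35.2 = 59516.5 J > q₁, so all ice melts.
Energy balance: 404.5×4.18×(35.2 − T) = 8171.9 + 23.7×4.18×(T − 0)
1690.81(35.2 − T) = 8171.9 + 99.066 T
59516.5 − 8171.9 = 1789.876 T
T = 51344.6 / 1789.876 = 28.69 °C

T_f = 28.7 °C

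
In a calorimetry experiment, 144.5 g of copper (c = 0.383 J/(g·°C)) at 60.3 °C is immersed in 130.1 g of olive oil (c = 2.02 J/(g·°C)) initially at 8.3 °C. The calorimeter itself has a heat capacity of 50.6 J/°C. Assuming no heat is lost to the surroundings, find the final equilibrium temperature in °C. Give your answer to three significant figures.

T_f = 16.1 °C

Heat lost by copper = heat gained by olive oil + calorimeter.
(144.5)(0.383)(60.3 − T) = [(130.1)(2.02) + 50.6](T − 8.3)
55.3435 (60.3 − T) = 313.402 (T − 8.3)
3337.2 − 55.3435 T = 313.402 T − 2601.2
5938.4 = 368.7455 T
T = 16.10 °C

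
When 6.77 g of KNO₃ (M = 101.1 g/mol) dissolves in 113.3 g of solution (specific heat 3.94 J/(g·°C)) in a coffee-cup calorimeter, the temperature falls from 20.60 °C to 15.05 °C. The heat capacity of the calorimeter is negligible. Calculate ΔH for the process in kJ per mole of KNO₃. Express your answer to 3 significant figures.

ΔH = 37.0 kJ/mol

|ΔT| = |15.05 − 20.60| = 5.55 °C
|q_surr| = (113.3 × 3.94) × 5.55 = 446.402 × 5.55 = 2478 J
n(KNO₃) = 6.77 / 101.1 = 0.06696 mol
Temperature fell, so q_rxn = +|q_surr| = 2.478 kJ
ΔH = q_rxn / n = 37.01 kJ/mol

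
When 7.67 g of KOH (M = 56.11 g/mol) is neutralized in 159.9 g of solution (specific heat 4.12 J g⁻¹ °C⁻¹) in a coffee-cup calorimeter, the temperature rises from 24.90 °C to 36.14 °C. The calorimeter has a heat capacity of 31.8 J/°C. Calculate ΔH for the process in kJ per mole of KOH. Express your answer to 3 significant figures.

ΔH = -56.8 kJ/mol

|ΔT| = |36.14 − 24.90| = 11.24 °C
|q_surr| = (159.9 × 4.12 + 31.8) × 11.24 = 690.588 × 11.24 = 7762 J
n(KOH) = 7.67 / 56.11 = 0.1367 mol
Temperature rose, so q_rxn = −|q_surr| = -7.762 kJ
ΔH = q_rxn / n = -56.78 kJ/mol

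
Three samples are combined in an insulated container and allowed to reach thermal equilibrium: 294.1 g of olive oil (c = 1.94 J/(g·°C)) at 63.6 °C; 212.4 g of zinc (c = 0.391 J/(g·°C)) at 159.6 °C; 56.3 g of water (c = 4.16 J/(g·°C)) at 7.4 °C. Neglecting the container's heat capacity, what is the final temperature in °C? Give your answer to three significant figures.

T_f = 57.8 °C

Σ mᵢcᵢ(T − Tᵢ) = 0  ⇒  T = Σ mᵢcᵢTᵢ / Σ mᵢcᵢ
Σ mᵢcᵢ = 294.1×1.94 + 212.4×0.391 + 56.3×4.16 = 887.8104
Σ mᵢcᵢTᵢ = 570.554×63.6 + 83.0484×159.6 + 234.208×7.4 = 51275
T = 51275 / 887.8104 = 57.75 °C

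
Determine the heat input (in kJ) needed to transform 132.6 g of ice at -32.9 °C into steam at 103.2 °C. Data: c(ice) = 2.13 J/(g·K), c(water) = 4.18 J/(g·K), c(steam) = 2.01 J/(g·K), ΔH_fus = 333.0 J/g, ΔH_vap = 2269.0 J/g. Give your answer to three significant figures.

q = 411 kJ

q1 (heat ice -32.9→0.0 °C): 132.6 × 2.13 × 32.9 = 9292 J
q2 (melt at 0 °C): 132.6 × 333.0 = 44156 J
q3 (heat water 0.0→100.0 °C): 132.6 × 4.18 × 100.0 = 55427 J
q4 (vaporize at 100 °C): 132.6 × 2269.0 = 300869 J
q5 (heat steam 100.0→103.2 °C): 132.6 × 2.01 × 3.2 = 853 J
Total: 9292 + 44156 + 55427 + 300869 + 853 = 410597 J = 411 kJ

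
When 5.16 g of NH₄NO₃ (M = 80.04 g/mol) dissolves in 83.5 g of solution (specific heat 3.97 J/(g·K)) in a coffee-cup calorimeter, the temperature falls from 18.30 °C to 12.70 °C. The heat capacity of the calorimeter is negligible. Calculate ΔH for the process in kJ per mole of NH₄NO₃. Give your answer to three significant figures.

ΔH = 28.8 kJ/mol

|ΔT| = |12.70 − 18.30| = 5.60 °C
|q_surr| = (83.5 × 3.97) × 5.60 = 331.495 × 5.60 = 1856 J
n(NH₄NO₃) = 5.16 / 80.04 = 0.06447 mol
Temperature fell, so q_rxn = +|q_surr| = 1.856 kJ
ΔH = q_rxn / n = 28.79 kJ/mol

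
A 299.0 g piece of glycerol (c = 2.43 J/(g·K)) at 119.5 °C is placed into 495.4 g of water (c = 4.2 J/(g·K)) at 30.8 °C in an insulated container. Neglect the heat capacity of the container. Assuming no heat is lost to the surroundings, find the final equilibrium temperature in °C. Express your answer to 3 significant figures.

Heat lost by glycerol = heat gained by water.
(299.0)(2.43)(119.5 − T) = (495.4)(4.2)(T − 30.8)
726.57 (119.5 − T) = 2080.68 (T − 30.8)
86825 − 726.57 T = 2080.68 T − 64085
150910 = 2807.25 T
T = 53.76 °C

T_f = 53.8 °C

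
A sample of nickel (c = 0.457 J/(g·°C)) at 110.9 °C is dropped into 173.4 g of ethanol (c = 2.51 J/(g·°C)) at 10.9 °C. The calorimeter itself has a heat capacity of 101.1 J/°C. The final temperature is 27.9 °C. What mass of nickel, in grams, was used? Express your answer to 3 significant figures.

m = 240 g

q_gained = (173.4 × 2.51 + 101.1) × (27.9 − 10.9) = 9118 J
q_lost = m × 0.457 × (110.9 − 27.9) = 37.931 m
m = 9118 / 37.931 = 240 g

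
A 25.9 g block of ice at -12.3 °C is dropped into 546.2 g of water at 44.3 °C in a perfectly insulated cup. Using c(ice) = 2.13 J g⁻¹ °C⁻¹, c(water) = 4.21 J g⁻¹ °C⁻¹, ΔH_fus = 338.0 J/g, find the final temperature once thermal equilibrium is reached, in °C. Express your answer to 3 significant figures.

Heat to bring ice to 0 °C and melt it: q₁ = 25.9×2.13×12.3 + 25.9×338.0 = 9432.8 J
Heat the water can supply cooling to 0 °C: 546.2×4.21×44.3 = 101868 J > q₁, so all ice melts.
Energy balance: 546.2×4.21×(44.3 − T) = 9432.8 + 25.9×4.21×(T − 0)
2299.502(44.3 − T) = 9432.8 + 109.039 T
101868 − 9432.8 = 2408.541 T
T = 92435.2 / 2408.541 = 38.38 °C

T_f = 38.4 °C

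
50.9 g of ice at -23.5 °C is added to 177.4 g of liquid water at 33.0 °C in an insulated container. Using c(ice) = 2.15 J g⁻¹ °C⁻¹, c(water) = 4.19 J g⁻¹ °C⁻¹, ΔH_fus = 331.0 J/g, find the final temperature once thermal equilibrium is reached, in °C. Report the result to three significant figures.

Heat to bring ice to 0 °C and melt it: q₁ = 50.9×2.15×23.5 + 50.9×331.0 = 19420 J
Heat the water can supply cooling to 0 °C: 177.4×4.19×33.0 = 24529.1 J > q₁, so all ice melts.
Energy balance: 177.4×4.19×(33.0 − T) = 19420 + 50.9×4.19×(T − 0)
743.306(33.0 − T) = 19420 + 213.271 T
24529.1 − 19420 = 956.577 T
T = 5109.1 / 956.577 = 5.341 °C

T_f = 5.34 °C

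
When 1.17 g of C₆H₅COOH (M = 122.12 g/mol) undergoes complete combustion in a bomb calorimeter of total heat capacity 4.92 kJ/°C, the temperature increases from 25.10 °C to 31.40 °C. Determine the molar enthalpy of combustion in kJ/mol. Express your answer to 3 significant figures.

ΔT = 31.40 − 25.10 = 6.30 °C
q_cal = C_cal × ΔT = 4.92 × 6.30 = 30.996 kJ
n = 1.17 / 122.12 = 0.009581 mol
q_rxn = −q_cal = -30.996 kJ
ΔH = -30.996 / 0.009581 = -3235 kJ/mol

ΔH = -3240 kJ/mol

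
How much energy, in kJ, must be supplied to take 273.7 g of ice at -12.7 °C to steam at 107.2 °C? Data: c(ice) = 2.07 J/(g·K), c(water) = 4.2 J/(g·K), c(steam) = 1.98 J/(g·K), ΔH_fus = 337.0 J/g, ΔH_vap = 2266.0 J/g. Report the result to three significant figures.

q = 838 kJ

q1 (heat ice -12.7→0.0 °C): 273.7 × 2.07 × 12.7 = 7195 J
q2 (melt at 0 °C): 273.7 × 337.0 = 92237 J
q3 (heat water 0.0→100.0 °C): 273.7 × 4.2 × 100.0 = 114954 J
q4 (vaporize at 100 °C): 273.7 × 2266.0 = 620204 J
q5 (heat steam 100.0→107.2 °C): 273.7 × 1.98 × 7.2 = 3902 J
Total: 7195 + 92237 + 114954 + 620204 + 3902 = 838492 J = 838 kJ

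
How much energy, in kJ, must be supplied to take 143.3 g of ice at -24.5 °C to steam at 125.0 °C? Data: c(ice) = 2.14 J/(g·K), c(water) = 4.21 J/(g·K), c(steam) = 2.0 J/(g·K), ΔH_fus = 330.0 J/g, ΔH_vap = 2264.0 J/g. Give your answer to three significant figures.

q = 447 kJ

q1 (heat ice -24.5→0.0 °C): 143.3 × 2.14 × 24.5 = 7513 J
q2 (melt at 0 °C): 143.3 × 330.0 = 47289 J
q3 (heat water 0.0→100.0 °C): 143.3 × 4.21 × 100.0 = 60329 J
q4 (vaporize at 100 °C): 143.3 × 2264.0 = 324431 J
q5 (heat steam 100.0→125.0 °C): 143.3 × 2.0 × 25.0 = 7165 J
Total: 7513 + 47289 + 60329 + 324431 + 7165 = 446727 J = 447 kJ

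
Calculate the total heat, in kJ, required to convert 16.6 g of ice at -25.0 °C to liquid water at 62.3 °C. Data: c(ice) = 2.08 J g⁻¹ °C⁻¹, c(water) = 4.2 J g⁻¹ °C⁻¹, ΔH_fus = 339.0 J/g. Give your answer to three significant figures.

q1 (heat ice -25.0→0.0 °C): 16.6 × 2.08 × 25.0 = 863 J
q2 (melt at 0 °C): 16.6 × 339.0 = 5627 J
q3 (heat water 0.0→62.3 °C): 16.6 × 4.2 × 62.3 = 4344 J
Total: 863 + 5627 + 4344 = 10834 J = 10.8 kJ

q = 10.8 kJ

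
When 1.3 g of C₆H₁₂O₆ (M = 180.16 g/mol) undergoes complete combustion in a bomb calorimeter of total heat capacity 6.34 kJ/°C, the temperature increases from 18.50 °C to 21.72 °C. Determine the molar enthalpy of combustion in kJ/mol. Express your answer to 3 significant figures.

ΔH = -2830 kJ/mol

ΔT = 21.72 − 18.50 = 3.22 °C
q_cal = C_cal × ΔT = 6.34 × 3.22 = 20.4148 kJ
n = 1.3 / 180.16 = 0.007216 mol
q_rxn = −q_cal = -20.4148 kJ
ΔH = -20.4148 / 0.007216 = -2829 kJ/mol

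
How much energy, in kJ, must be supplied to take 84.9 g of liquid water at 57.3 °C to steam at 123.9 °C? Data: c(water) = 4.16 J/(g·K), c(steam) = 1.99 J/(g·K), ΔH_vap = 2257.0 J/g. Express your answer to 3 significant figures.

q1 (heat water 57.3→100.0 °C): 84.9 × 4.16 × 42.7 = 15081 J
q2 (vaporize at 100 °C): 84.9 × 2257.0 = 191619 J
q3 (heat steam 100.0→123.9 °C): 84.9 × 1.99 × 23.9 = 4038 J
Total: 15081 + 191619 + 4038 = 210738 J = 211 kJ

q = 211 kJ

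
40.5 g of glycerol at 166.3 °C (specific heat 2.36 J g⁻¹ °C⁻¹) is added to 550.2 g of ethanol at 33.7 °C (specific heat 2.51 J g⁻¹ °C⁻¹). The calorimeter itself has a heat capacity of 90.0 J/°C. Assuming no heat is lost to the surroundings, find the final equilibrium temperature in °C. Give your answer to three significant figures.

Heat lost by glycerol = heat gained by ethanol + calorimeter.
(40.5)(2.36)(166.3 − T) = [(550.2)(2.51) + 90.0](T − 33.7)
95.58 (166.3 − T) = 1471.002 (T − 33.7)
15895 − 95.58 T = 1471.002 T − 49573
65468 = 1566.582 T
T = 41.79 °C

T_f = 41.8 °C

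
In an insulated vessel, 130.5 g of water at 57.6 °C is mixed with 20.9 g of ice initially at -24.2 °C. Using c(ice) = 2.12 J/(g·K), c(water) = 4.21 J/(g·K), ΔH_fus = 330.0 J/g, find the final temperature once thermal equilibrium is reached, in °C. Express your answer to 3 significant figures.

Heat to bring ice to 0 °C and melt it: q₁ = 20.9×2.12×24.2 + 20.9×330.0 = 7969.3 J
Heat the water can supply cooling to 0 °C: 130.5×4.21×57.6 = 31645.7 J > q₁, so all ice melts.
Energy balance: 130.5×4.21×(57.6 − T) = 7969.3 + 20.9×4.21×(T − 0)
549.405(57.6 − T) = 7969.3 + 87.989 T
31645.7 − 7969.3 = 637.394 T
T = 23676.4 / 637.394 = 37.146 °C

T_f = 37.1 °C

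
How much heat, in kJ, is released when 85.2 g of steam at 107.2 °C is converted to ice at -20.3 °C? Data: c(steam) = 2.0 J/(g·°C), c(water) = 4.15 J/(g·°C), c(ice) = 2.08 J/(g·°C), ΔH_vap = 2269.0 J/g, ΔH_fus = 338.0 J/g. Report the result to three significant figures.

q = 262 kJ

q1 (cool steam 107.2→100 °C): 85.2 × 2.0 × 7.2 = 1227 J
q2 (condense at 100 °C): 85.2 × 2269.0 = 193319 J
q3 (cool water 100→0 °C): 85.2 × 4.15 × 100.0 = 35358 J
q4 (freeze at 0 °C): 85.2 × 338.0 = 28798 J
q5 (cool ice 0→-20.3 °C): 85.2 × 2.08 × 20.3 = 3597 J
Total: 1227 + 193319 + 35358 + 28798 + 3597 = 262299 J = 262 kJ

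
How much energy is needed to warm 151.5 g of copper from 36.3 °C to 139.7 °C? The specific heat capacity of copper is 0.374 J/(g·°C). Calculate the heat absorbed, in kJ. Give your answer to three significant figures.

q = 5.86 kJ

q = m c ΔT = 151.5 × 0.374 × (139.7 − 36.3)
q = 151.5 × 0.374 × 103.4 = 5859 J = 5.86 kJ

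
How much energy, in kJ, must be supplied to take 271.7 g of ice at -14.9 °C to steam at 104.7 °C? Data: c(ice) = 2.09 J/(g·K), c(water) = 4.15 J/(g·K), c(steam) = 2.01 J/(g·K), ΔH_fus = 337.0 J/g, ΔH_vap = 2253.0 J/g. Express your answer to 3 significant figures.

q1 (heat ice -14.9→0.0 °C): 271.7 × 2.09 × 14.9 = 8461 J
q2 (melt at 0 °C): 271.7 × 337.0 = 91563 J
q3 (heat water 0.0→100.0 °C): 271.7 × 4.15 × 100.0 = 112756 J
q4 (vaporize at 100 °C): 271.7 × 2253.0 = 612140 J
q5 (heat steam 100.0→104.7 °C): 271.7 × 2.01 × 4.7 = 2567 J
Total: 8461 + 91563 + 112756 + 612140 + 2567 = 827487 J = 827 kJ

q = 827 kJ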